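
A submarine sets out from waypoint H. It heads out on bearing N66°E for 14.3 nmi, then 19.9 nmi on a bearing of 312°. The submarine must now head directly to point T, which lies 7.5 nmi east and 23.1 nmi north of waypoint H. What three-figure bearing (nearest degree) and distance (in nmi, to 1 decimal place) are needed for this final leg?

067°, 10.0 nmi

Leg 1 (N66°E, 14.3 nmi): east 14.3 sin 66° = 13.06, north 14.3 cos 66° = 5.82
Leg 2 (312°, 19.9 nmi): east 19.9 sin 312° = -14.79, north 19.9 cos 312° = 13.32
Current position: (-1.72, 19.13). Target: (7.5, 23.1). Remaining: Δeast = 9.22, Δnorth = 3.97.
Bearing = atan2(9.22, 3.97) mod 360° = 66.73°; distance = √((9.22)² + (3.97)²) = 10.042 nmi.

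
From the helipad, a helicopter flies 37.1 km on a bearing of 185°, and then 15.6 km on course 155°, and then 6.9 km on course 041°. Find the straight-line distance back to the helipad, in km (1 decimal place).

Leg 1 (185°, 37.1 km): east 37.1 sin 185° = -3.23, north 37.1 cos 185° = -36.96
Leg 2 (155°, 15.6 km): east 15.6 sin 155° = 6.59, north 15.6 cos 155° = -14.14
Leg 3 (041°, 6.9 km): east 6.9 sin 41° = 4.53, north 6.9 cos 41° = 5.21
Net: 7.89 east, -45.89 north. Distance = √((7.89)² + (-45.89)²) = 46.562 km.

46.6 km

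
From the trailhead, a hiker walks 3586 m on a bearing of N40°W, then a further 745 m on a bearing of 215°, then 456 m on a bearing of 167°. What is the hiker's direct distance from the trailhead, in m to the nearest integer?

Leg 1 (N40°W, 3586 m): east 3586 sin 320° = -2305.04, north 3586 cos 320° = 2747.04
Leg 2 (215°, 745 m): east 745 sin 215° = -427.31, north 745 cos 215° = -610.27
Leg 3 (167°, 456 m): east 456 sin 167° = 102.58, north 456 cos 167° = -444.31
Net: -2629.77 east, 1692.45 north. Distance = √((-2629.77)² + (1692.45)²) = 3127.316 m.

3127 m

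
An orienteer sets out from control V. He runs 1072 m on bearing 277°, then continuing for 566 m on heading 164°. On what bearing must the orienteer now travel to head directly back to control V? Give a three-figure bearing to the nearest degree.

Leg 1 (277°, 1072 m): east 1072 sin 277° = -1064.01, north 1072 cos 277° = 130.64
Leg 2 (164°, 566 m): east 566 sin 164° = 156.01, north 566 cos 164° = -544.07
Net displacement: -908.00 east, -413.43 north. Direction back to start is (908.00, 413.43): bearing = atan2(908.00, 413.43) mod 360° = 65.52° ≈ 066°.

066°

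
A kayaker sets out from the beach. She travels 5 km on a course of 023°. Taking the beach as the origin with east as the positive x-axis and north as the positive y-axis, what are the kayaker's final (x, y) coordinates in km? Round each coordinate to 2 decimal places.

(1.95, 4.60)

Leg 1 (023°, 5 km): east 5 sin 23° = 1.95, north 5 cos 23° = 4.60
Summing: 1.95 km east, 4.60 km north → (1.95, 4.60).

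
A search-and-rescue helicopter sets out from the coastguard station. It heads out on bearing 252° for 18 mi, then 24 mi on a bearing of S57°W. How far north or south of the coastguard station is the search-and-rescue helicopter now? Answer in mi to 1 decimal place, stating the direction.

18.6 mi south

Leg 1 (252°, 18 mi): east 18 sin 252° = -17.12, north 18 cos 252° = -5.56
Leg 2 (S57°W, 24 mi): east 24 sin 237° = -20.13, north 24 cos 237° = -13.07
Net north component: -18.63 mi.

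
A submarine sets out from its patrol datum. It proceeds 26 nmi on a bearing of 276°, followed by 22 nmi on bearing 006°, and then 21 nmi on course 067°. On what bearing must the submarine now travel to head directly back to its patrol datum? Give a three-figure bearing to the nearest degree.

Leg 1 (276°, 26 nmi): east 26 sin 276° = -25.86, north 26 cos 276° = 2.72
Leg 2 (006°, 22 nmi): east 22 sin 6° = 2.30, north 22 cos 6° = 21.88
Leg 3 (067°, 21 nmi): east 21 sin 67° = 19.33, north 21 cos 67° = 8.21
Net displacement: -4.23 east, 32.80 north. Direction back to start is (4.23, -32.80): bearing = atan2(4.23, -32.80) mod 360° = 172.66° ≈ 173°.

173°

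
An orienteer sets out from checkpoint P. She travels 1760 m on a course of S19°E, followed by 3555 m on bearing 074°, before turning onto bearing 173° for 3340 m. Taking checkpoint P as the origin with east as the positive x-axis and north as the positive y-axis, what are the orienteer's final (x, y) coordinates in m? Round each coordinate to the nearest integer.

Leg 1 (S19°E, 1760 m): east 1760 sin 161° = 573.00, north 1760 cos 161° = -1664.11
Leg 2 (074°, 3555 m): east 3555 sin 74° = 3417.29, north 3555 cos 74° = 979.89
Leg 3 (173°, 3340 m): east 3340 sin 173° = 407.04, north 3340 cos 173° = -3315.10
Summing: 4397.33 m east, -3999.33 m north → (4397, -3999).

(4397, -3999)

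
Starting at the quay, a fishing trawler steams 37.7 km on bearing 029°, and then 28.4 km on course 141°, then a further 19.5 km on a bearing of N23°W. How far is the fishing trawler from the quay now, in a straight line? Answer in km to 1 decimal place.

40.6 km

Leg 1 (029°, 37.7 km): east 37.7 sin 29° = 18.28, north 37.7 cos 29° = 32.97
Leg 2 (141°, 28.4 km): east 28.4 sin 141° = 17.87, north 28.4 cos 141° = -22.07
Leg 3 (N23°W, 19.5 km): east 19.5 sin 337° = -7.62, north 19.5 cos 337° = 17.95
Net: 28.53 east, 28.85 north. Distance = √((28.53)² + (28.85)²) = 40.576 km.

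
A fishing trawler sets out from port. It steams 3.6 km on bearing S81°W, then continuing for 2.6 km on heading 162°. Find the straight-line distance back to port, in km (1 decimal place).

4.1 km

Leg 1 (S81°W, 3.6 km): east 3.6 sin 261° = -3.56, north 3.6 cos 261° = -0.56
Leg 2 (162°, 2.6 km): east 2.6 sin 162° = 0.80, north 2.6 cos 162° = -2.47
Net: -2.75 east, -3.04 north. Distance = √((-2.75)² + (-3.04)²) = 4.098 km.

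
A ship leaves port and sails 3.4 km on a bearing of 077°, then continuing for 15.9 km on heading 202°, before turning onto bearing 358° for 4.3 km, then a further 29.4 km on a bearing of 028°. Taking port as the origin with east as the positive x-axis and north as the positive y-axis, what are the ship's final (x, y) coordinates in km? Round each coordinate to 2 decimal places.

(11.01, 16.28)

Leg 1 (077°, 3.4 km): east 3.4 sin 77° = 3.31, north 3.4 cos 77° = 0.76
Leg 2 (202°, 15.9 km): east 15.9 sin 202° = -5.96, north 15.9 cos 202° = -14.74
Leg 3 (358°, 4.3 km): east 4.3 sin 358° = -0.15, north 4.3 cos 358° = 4.30
Leg 4 (028°, 29.4 km): east 29.4 sin 28° = 13.80, north 29.4 cos 28° = 25.96
Summing: 11.01 km east, 16.28 km north → (11.01, 16.28).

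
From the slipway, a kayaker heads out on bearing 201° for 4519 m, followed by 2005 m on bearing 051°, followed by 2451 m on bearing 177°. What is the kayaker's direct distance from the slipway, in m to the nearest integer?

Leg 1 (201°, 4519 m): east 4519 sin 201° = -1619.46, north 4519 cos 201° = -4218.85
Leg 2 (051°, 2005 m): east 2005 sin 51° = 1558.18, north 2005 cos 51° = 1261.79
Leg 3 (177°, 2451 m): east 2451 sin 177° = 128.28, north 2451 cos 177° = -2447.64
Net: 66.99 east, -5404.70 north. Distance = √((66.99)² + (-5404.70)²) = 5405.119 m.

5405 m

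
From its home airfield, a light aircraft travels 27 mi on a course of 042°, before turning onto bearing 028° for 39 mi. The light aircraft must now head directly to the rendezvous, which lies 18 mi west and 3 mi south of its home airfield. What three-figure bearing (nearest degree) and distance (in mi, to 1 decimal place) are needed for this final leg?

Leg 1 (042°, 27 mi): east 27 sin 42° = 18.07, north 27 cos 42° = 20.06
Leg 2 (028°, 39 mi): east 39 sin 28° = 18.31, north 39 cos 28° = 34.43
Current position: (36.38, 54.50). Target: (-18, -3). Remaining: Δeast = -54.38, Δnorth = -57.50.
Bearing = atan2(-54.38, -57.50) mod 360° = 223.40°; distance = √((-54.38)² + (-57.50)²) = 79.139 mi.

223°, 79.1 mi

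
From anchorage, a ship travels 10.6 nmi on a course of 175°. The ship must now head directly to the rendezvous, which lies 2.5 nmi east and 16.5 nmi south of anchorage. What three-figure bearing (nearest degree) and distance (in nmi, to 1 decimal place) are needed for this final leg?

165°, 6.1 nmi

Leg 1 (175°, 10.6 nmi): east 10.6 sin 175° = 0.92, north 10.6 cos 175° = -10.56
Current position: (0.92, -10.56). Target: (2.5, -16.5). Remaining: Δeast = 1.58, Δnorth = -5.94.
Bearing = atan2(1.58, -5.94) mod 360° = 165.14°; distance = √((1.58)² + (-5.94)²) = 6.146 nmi.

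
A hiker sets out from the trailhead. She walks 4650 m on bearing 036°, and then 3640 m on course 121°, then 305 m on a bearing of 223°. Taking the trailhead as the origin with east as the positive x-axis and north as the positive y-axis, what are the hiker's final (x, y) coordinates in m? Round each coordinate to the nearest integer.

(5645, 1664)

Leg 1 (036°, 4650 m): east 4650 sin 36° = 2733.20, north 4650 cos 36° = 3761.93
Leg 2 (121°, 3640 m): east 3640 sin 121° = 3120.09, north 3640 cos 121° = -1874.74
Leg 3 (223°, 305 m): east 305 sin 223° = -208.01, north 305 cos 223° = -223.06
Summing: 5645.28 m east, 1664.13 m north → (5645, 1664).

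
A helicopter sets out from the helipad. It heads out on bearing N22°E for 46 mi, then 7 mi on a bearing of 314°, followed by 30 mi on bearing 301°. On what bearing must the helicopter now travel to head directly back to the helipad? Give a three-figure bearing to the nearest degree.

Leg 1 (N22°E, 46 mi): east 46 sin 22° = 17.23, north 46 cos 22° = 42.65
Leg 2 (314°, 7 mi): east 7 sin 314° = -5.04, north 7 cos 314° = 4.86
Leg 3 (301°, 30 mi): east 30 sin 301° = -25.72, north 30 cos 301° = 15.45
Net displacement: -13.52 east, 62.96 north. Direction back to start is (13.52, -62.96): bearing = atan2(13.52, -62.96) mod 360° = 167.88° ≈ 168°.

168°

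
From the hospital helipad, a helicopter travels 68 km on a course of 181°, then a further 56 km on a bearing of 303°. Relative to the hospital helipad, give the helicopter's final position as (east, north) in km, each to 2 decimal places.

(-48.15, -37.49)

Leg 1 (181°, 68 km): east 68 sin 181° = -1.19, north 68 cos 181° = -67.99
Leg 2 (303°, 56 km): east 56 sin 303° = -46.97, north 56 cos 303° = 30.50
Summing: -48.15 km east, -37.49 km north → (-48.15, -37.49).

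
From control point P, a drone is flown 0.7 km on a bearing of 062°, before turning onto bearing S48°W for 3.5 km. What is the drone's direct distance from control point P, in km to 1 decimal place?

2.8 km

Leg 1 (062°, 0.7 km): east 0.7 sin 62° = 0.62, north 0.7 cos 62° = 0.33
Leg 2 (S48°W, 3.5 km): east 3.5 sin 228° = -2.60, north 3.5 cos 228° = -2.34
Net: -1.98 east, -2.01 north. Distance = √((-1.98)² + (-2.01)²) = 2.826 km.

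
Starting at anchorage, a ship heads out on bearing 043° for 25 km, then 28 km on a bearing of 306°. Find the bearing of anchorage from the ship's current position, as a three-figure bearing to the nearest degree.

Leg 1 (043°, 25 km): east 25 sin 43° = 17.05, north 25 cos 43° = 18.28
Leg 2 (306°, 28 km): east 28 sin 306° = -22.65, north 28 cos 306° = 16.46
Net displacement: -5.60 east, 34.74 north. Direction back to start is (5.60, -34.74): bearing = atan2(5.60, -34.74) mod 360° = 170.84° ≈ 171°.

171°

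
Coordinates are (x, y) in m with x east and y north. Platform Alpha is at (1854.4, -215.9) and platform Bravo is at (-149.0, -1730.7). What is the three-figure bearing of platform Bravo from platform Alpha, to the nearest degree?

233°

Δeast = -149.0 − 1854.4 = -2003.40; Δnorth = -1730.7 − -215.9 = -1514.80.
Bearing = atan2(Δeast, Δnorth) mod 360° = 232.91° ≈ 233°.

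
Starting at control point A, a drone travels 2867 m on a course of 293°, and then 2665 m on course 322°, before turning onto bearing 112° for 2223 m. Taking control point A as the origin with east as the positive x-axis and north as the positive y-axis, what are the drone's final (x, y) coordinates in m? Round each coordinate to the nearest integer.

Leg 1 (293°, 2867 m): east 2867 sin 293° = -2639.09, north 2867 cos 293° = 1120.23
Leg 2 (322°, 2665 m): east 2665 sin 322° = -1640.74, north 2665 cos 322° = 2100.05
Leg 3 (112°, 2223 m): east 2223 sin 112° = 2061.13, north 2223 cos 112° = -832.75
Summing: -2218.70 m east, 2387.52 m north → (-2219, 2388).

(-2219, 2388)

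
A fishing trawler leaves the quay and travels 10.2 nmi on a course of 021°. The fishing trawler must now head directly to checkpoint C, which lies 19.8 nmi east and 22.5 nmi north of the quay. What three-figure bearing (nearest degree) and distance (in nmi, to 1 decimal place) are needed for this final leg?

051°, 20.7 nmi

Leg 1 (021°, 10.2 nmi): east 10.2 sin 21° = 3.66, north 10.2 cos 21° = 9.52
Current position: (3.66, 9.52). Target: (19.8, 22.5). Remaining: Δeast = 16.14, Δnorth = 12.98.
Bearing = atan2(16.14, 12.98) mod 360° = 51.21°; distance = √((16.14)² + (12.98)²) = 20.714 nmi.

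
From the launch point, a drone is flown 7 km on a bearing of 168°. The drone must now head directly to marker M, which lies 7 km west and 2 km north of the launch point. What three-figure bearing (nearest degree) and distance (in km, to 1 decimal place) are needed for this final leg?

Leg 1 (168°, 7 km): east 7 sin 168° = 1.46, north 7 cos 168° = -6.85
Current position: (1.46, -6.85). Target: (-7, 2). Remaining: Δeast = -8.46, Δnorth = 8.85.
Bearing = atan2(-8.46, 8.85) mod 360° = 316.30°; distance = √((-8.46)² + (8.85)²) = 12.238 km.

316°, 12.2 km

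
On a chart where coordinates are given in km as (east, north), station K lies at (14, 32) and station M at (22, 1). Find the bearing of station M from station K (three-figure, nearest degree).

Δeast = 22 − 14 = 8.00; Δnorth = 1 − 32 = -31.00.
Bearing = atan2(Δeast, Δnorth) mod 360° = 165.53° ≈ 166°.

166°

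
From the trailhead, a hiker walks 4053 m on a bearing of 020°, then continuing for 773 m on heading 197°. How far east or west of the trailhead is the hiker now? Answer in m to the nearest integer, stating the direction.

Leg 1 (020°, 4053 m): east 4053 sin 20° = 1386.21, north 4053 cos 20° = 3808.57
Leg 2 (197°, 773 m): east 773 sin 197° = -226.00, north 773 cos 197° = -739.22
Net east component: 1160.20 m.

1160 m east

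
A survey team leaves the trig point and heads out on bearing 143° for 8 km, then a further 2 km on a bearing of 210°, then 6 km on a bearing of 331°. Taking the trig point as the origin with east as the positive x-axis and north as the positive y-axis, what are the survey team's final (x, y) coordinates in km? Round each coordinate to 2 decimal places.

(0.91, -2.87)

Leg 1 (143°, 8 km): east 8 sin 143° = 4.81, north 8 cos 143° = -6.39
Leg 2 (210°, 2 km): east 2 sin 210° = -1.00, north 2 cos 210° = -1.73
Leg 3 (331°, 6 km): east 6 sin 331° = -2.91, north 6 cos 331° = 5.25
Summing: 0.91 km east, -2.87 km north → (0.91, -2.87).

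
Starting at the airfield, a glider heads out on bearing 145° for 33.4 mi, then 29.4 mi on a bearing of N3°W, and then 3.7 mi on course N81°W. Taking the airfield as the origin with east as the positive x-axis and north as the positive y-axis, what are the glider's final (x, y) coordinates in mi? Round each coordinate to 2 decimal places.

(13.96, 2.58)

Leg 1 (145°, 33.4 mi): east 33.4 sin 145° = 19.16, north 33.4 cos 145° = -27.36
Leg 2 (N3°W, 29.4 mi): east 29.4 sin 357° = -1.54, north 29.4 cos 357° = 29.36
Leg 3 (N81°W, 3.7 mi): east 3.7 sin 279° = -3.65, north 3.7 cos 279° = 0.58
Summing: 13.96 mi east, 2.58 mi north → (13.96, 2.58).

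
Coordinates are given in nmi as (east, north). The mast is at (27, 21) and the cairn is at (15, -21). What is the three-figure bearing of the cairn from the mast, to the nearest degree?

Δeast = 15 − 27 = -12.00; Δnorth = -21 − 21 = -42.00.
Bearing = atan2(Δeast, Δnorth) mod 360° = 195.95° ≈ 196°.

196°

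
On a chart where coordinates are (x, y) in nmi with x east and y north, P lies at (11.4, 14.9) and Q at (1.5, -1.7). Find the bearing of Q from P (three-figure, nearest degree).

211°

Δeast = 1.5 − 11.4 = -9.90; Δnorth = -1.7 − 14.9 = -16.60.
Bearing = atan2(Δeast, Δnorth) mod 360° = 210.81° ≈ 211°.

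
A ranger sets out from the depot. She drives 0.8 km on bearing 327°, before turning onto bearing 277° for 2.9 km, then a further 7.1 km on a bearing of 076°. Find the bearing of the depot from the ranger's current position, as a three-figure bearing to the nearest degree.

233°

Leg 1 (327°, 0.8 km): east 0.8 sin 327° = -0.44, north 0.8 cos 327° = 0.67
Leg 2 (277°, 2.9 km): east 2.9 sin 277° = -2.88, north 2.9 cos 277° = 0.35
Leg 3 (076°, 7.1 km): east 7.1 sin 76° = 6.89, north 7.1 cos 76° = 1.72
Net displacement: 3.58 east, 2.74 north. Direction back to start is (-3.58, -2.74): bearing = atan2(-3.58, -2.74) mod 360° = 232.51° ≈ 233°.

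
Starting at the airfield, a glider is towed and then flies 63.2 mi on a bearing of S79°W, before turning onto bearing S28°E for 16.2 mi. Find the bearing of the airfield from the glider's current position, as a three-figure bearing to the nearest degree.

Leg 1 (S79°W, 63.2 mi): east 63.2 sin 259° = -62.04, north 63.2 cos 259° = -12.06
Leg 2 (S28°E, 16.2 mi): east 16.2 sin 152° = 7.61, north 16.2 cos 152° = -14.30
Net displacement: -54.43 east, -26.36 north. Direction back to start is (54.43, 26.36): bearing = atan2(54.43, 26.36) mod 360° = 64.16° ≈ 064°.

064°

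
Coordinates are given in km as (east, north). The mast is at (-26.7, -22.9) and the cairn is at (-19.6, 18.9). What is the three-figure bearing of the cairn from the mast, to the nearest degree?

010°

Δeast = -19.6 − -26.7 = 7.10; Δnorth = 18.9 − -22.9 = 41.80.
Bearing = atan2(Δeast, Δnorth) mod 360° = 9.64° ≈ 010°.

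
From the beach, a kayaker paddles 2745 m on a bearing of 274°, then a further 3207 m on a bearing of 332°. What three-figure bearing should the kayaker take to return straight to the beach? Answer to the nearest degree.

125°

Leg 1 (274°, 2745 m): east 2745 sin 274° = -2738.31, north 2745 cos 274° = 191.48
Leg 2 (332°, 3207 m): east 3207 sin 332° = -1505.60, north 3207 cos 332° = 2831.61
Net displacement: -4243.91 east, 3023.09 north. Direction back to start is (4243.91, -3023.09): bearing = atan2(4243.91, -3023.09) mod 360° = 125.46° ≈ 125°.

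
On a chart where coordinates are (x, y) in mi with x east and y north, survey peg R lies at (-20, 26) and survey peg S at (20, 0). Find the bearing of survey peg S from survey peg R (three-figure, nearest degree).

123°

Δeast = 20 − -20 = 40.00; Δnorth = 0 − 26 = -26.00.
Bearing = atan2(Δeast, Δnorth) mod 360° = 123.02° ≈ 123°.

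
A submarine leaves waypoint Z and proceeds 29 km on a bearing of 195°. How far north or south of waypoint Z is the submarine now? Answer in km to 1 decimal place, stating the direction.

28.0 km south

Leg 1 (195°, 29 km): east 29 sin 195° = -7.51, north 29 cos 195° = -28.01
Net north component: -28.01 km.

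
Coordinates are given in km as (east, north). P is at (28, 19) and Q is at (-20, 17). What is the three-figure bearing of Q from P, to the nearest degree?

268°

Δeast = -20 − 28 = -48.00; Δnorth = 17 − 19 = -2.00.
Bearing = atan2(Δeast, Δnorth) mod 360° = 267.61° ≈ 268°.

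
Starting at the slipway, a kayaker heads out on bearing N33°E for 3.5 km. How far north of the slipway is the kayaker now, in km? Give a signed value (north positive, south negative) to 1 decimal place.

2.9 km

Leg 1 (N33°E, 3.5 km): east 3.5 sin 33° = 1.91, north 3.5 cos 33° = 2.94
Net north component: 2.94 km.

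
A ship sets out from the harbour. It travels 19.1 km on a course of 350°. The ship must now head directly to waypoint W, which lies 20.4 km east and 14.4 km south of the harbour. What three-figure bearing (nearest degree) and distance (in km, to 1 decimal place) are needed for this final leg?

Leg 1 (350°, 19.1 km): east 19.1 sin 350° = -3.32, north 19.1 cos 350° = 18.81
Current position: (-3.32, 18.81). Target: (20.4, -14.4). Remaining: Δeast = 23.72, Δnorth = -33.21.
Bearing = atan2(23.72, -33.21) mod 360° = 144.47°; distance = √((23.72)² + (-33.21)²) = 40.809 km.

144°, 40.8 km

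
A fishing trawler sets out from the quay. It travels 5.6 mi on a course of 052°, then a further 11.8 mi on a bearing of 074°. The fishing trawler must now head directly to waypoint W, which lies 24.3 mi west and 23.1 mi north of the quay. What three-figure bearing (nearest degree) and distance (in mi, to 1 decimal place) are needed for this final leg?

Leg 1 (052°, 5.6 mi): east 5.6 sin 52° = 4.41, north 5.6 cos 52° = 3.45
Leg 2 (074°, 11.8 mi): east 11.8 sin 74° = 11.34, north 11.8 cos 74° = 3.25
Current position: (15.76, 6.70). Target: (-24.3, 23.1). Remaining: Δeast = -40.06, Δnorth = 16.40.
Bearing = atan2(-40.06, 16.40) mod 360° = 292.27°; distance = √((-40.06)² + (16.40)²) = 43.283 mi.

292°, 43.3 mi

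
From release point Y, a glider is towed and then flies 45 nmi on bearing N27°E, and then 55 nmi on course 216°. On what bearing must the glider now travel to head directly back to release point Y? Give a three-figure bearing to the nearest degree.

Leg 1 (N27°E, 45 nmi): east 45 sin 27° = 20.43, north 45 cos 27° = 40.10
Leg 2 (216°, 55 nmi): east 55 sin 216° = -32.33, north 55 cos 216° = -44.50
Net displacement: -11.90 east, -4.40 north. Direction back to start is (11.90, 4.40): bearing = atan2(11.90, 4.40) mod 360° = 69.70° ≈ 070°.

070°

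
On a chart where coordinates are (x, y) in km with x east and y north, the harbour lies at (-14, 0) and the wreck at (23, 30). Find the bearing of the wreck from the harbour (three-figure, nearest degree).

051°

Δeast = 23 − -14 = 37.00; Δnorth = 30 − 0 = 30.00.
Bearing = atan2(Δeast, Δnorth) mod 360° = 50.96° ≈ 051°.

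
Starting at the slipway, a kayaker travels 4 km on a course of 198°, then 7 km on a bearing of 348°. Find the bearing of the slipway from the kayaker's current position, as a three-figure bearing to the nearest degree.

139°

Leg 1 (198°, 4 km): east 4 sin 198° = -1.24, north 4 cos 198° = -3.80
Leg 2 (348°, 7 km): east 7 sin 348° = -1.46, north 7 cos 348° = 6.85
Net displacement: -2.69 east, 3.04 north. Direction back to start is (2.69, -3.04): bearing = atan2(2.69, -3.04) mod 360° = 138.51° ≈ 139°.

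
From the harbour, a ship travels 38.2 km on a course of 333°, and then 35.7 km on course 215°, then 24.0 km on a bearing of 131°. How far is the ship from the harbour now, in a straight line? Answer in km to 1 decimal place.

Leg 1 (333°, 38.2 km): east 38.2 sin 333° = -17.34, north 38.2 cos 333° = 34.04
Leg 2 (215°, 35.7 km): east 35.7 sin 215° = -20.48, north 35.7 cos 215° = -29.24
Leg 3 (131°, 24.0 km): east 24.0 sin 131° = 18.11, north 24.0 cos 131° = -15.75
Net: -19.71 east, -10.95 north. Distance = √((-19.71)² + (-10.95)²) = 22.545 km.

22.5 km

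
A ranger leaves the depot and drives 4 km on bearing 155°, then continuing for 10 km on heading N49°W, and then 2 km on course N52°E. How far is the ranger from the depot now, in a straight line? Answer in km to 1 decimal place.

Leg 1 (155°, 4 km): east 4 sin 155° = 1.69, north 4 cos 155° = -3.63
Leg 2 (N49°W, 10 km): east 10 sin 311° = -7.55, north 10 cos 311° = 6.56
Leg 3 (N52°E, 2 km): east 2 sin 52° = 1.58, north 2 cos 52° = 1.23
Net: -4.28 east, 4.17 north. Distance = √((-4.28)² + (4.17)²) = 5.974 km.

6.0 km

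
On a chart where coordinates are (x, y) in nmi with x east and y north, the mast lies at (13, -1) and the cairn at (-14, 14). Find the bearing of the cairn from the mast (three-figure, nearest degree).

Δeast = -14 − 13 = -27.00; Δnorth = 14 − -1 = 15.00.
Bearing = atan2(Δeast, Δnorth) mod 360° = 299.05° ≈ 299°.

299°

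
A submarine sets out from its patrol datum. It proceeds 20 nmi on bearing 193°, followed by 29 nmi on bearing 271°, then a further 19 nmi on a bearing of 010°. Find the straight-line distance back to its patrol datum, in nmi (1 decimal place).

30.2 nmi

Leg 1 (193°, 20 nmi): east 20 sin 193° = -4.50, north 20 cos 193° = -19.49
Leg 2 (271°, 29 nmi): east 29 sin 271° = -29.00, north 29 cos 271° = 0.51
Leg 3 (010°, 19 nmi): east 19 sin 10° = 3.30, north 19 cos 10° = 18.71
Net: -30.20 east, -0.27 north. Distance = √((-30.20)² + (-0.27)²) = 30.196 nmi.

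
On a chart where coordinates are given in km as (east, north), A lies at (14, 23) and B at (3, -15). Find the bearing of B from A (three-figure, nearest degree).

Δeast = 3 − 14 = -11.00; Δnorth = -15 − 23 = -38.00.
Bearing = atan2(Δeast, Δnorth) mod 360° = 196.14° ≈ 196°.

196°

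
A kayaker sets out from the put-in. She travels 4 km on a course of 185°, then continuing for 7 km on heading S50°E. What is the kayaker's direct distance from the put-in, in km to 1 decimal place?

9.9 km

Leg 1 (185°, 4 km): east 4 sin 185° = -0.35, north 4 cos 185° = -3.98
Leg 2 (S50°E, 7 km): east 7 sin 130° = 5.36, north 7 cos 130° = -4.50
Net: 5.01 east, -8.48 north. Distance = √((5.01)² + (-8.48)²) = 9.855 km.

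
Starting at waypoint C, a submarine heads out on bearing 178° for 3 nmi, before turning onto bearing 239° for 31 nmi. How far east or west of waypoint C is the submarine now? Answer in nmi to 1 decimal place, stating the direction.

26.5 nmi west

Leg 1 (178°, 3 nmi): east 3 sin 178° = 0.10, north 3 cos 178° = -3.00
Leg 2 (239°, 31 nmi): east 31 sin 239° = -26.57, north 31 cos 239° = -15.97
Net east component: -26.47 nmi.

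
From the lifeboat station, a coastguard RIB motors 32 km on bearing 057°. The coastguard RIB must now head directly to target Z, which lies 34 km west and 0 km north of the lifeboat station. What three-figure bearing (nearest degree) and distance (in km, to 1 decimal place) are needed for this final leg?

Leg 1 (057°, 32 km): east 32 sin 57° = 26.84, north 32 cos 57° = 17.43
Current position: (26.84, 17.43). Target: (-34, 0). Remaining: Δeast = -60.84, Δnorth = -17.43.
Bearing = atan2(-60.84, -17.43) mod 360° = 254.01°; distance = √((-60.84)² + (-17.43)²) = 63.285 km.

254°, 63.3 km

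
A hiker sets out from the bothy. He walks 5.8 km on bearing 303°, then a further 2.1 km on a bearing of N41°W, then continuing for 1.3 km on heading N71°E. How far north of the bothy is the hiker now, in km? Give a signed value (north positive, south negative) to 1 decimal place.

5.2 km

Leg 1 (303°, 5.8 km): east 5.8 sin 303° = -4.86, north 5.8 cos 303° = 3.16
Leg 2 (N41°W, 2.1 km): east 2.1 sin 319° = -1.38, north 2.1 cos 319° = 1.58
Leg 3 (N71°E, 1.3 km): east 1.3 sin 71° = 1.23, north 1.3 cos 71° = 0.42
Net north component: 5.17 km.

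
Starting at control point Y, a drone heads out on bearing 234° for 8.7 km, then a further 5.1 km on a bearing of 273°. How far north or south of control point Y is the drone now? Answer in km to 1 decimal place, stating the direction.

Leg 1 (234°, 8.7 km): east 8.7 sin 234° = -7.04, north 8.7 cos 234° = -5.11
Leg 2 (273°, 5.1 km): east 5.1 sin 273° = -5.09, north 5.1 cos 273° = 0.27
Net north component: -4.85 km.

4.8 km south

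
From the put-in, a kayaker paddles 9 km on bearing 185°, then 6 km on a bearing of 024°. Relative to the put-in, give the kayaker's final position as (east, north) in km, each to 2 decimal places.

(1.66, -3.48)

Leg 1 (185°, 9 km): east 9 sin 185° = -0.78, north 9 cos 185° = -8.97
Leg 2 (024°, 6 km): east 6 sin 24° = 2.44, north 6 cos 24° = 5.48
Summing: 1.66 km east, -3.48 km north → (1.66, -3.48).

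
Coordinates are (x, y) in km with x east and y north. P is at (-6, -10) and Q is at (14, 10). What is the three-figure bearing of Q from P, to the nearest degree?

045°

Δeast = 14 − -6 = 20.00; Δnorth = 10 − -10 = 20.00.
Bearing = atan2(Δeast, Δnorth) mod 360° = 45.00° ≈ 045°.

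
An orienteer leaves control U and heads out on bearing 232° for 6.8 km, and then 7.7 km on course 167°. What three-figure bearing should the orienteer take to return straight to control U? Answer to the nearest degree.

017°

Leg 1 (232°, 6.8 km): east 6.8 sin 232° = -5.36, north 6.8 cos 232° = -4.19
Leg 2 (167°, 7.7 km): east 7.7 sin 167° = 1.73, north 7.7 cos 167° = -7.50
Net displacement: -3.63 east, -11.69 north. Direction back to start is (3.63, 11.69): bearing = atan2(3.63, 11.69) mod 360° = 17.24° ≈ 017°.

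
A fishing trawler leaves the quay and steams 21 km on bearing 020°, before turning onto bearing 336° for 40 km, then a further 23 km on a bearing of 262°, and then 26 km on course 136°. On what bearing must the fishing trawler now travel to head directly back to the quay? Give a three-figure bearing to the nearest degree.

158°

Leg 1 (020°, 21 km): east 21 sin 20° = 7.18, north 21 cos 20° = 19.73
Leg 2 (336°, 40 km): east 40 sin 336° = -16.27, north 40 cos 336° = 36.54
Leg 3 (262°, 23 km): east 23 sin 262° = -22.78, north 23 cos 262° = -3.20
Leg 4 (136°, 26 km): east 26 sin 136° = 18.06, north 26 cos 136° = -18.70
Net displacement: -13.80 east, 34.37 north. Direction back to start is (13.80, -34.37): bearing = atan2(13.80, -34.37) mod 360° = 158.12° ≈ 158°.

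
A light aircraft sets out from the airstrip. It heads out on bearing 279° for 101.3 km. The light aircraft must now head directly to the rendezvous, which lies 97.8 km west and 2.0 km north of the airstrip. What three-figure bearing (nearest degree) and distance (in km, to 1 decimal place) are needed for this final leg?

Leg 1 (279°, 101.3 km): east 101.3 sin 279° = -100.05, north 101.3 cos 279° = 15.85
Current position: (-100.05, 15.85). Target: (-97.8, 2.0). Remaining: Δeast = 2.25, Δnorth = -13.85.
Bearing = atan2(2.25, -13.85) mod 360° = 170.76°; distance = √((2.25)² + (-13.85)²) = 14.029 km.

171°, 14.0 km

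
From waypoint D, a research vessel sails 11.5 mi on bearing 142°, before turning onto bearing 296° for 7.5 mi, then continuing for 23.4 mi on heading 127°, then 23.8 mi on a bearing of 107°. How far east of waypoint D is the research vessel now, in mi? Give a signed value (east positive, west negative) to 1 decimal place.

41.8 mi

Leg 1 (142°, 11.5 mi): east 11.5 sin 142° = 7.08, north 11.5 cos 142° = -9.06
Leg 2 (296°, 7.5 mi): east 7.5 sin 296° = -6.74, north 7.5 cos 296° = 3.29
Leg 3 (127°, 23.4 mi): east 23.4 sin 127° = 18.69, north 23.4 cos 127° = -14.08
Leg 4 (107°, 23.8 mi): east 23.8 sin 107° = 22.76, north 23.8 cos 107° = -6.96
Net east component: 41.79 mi.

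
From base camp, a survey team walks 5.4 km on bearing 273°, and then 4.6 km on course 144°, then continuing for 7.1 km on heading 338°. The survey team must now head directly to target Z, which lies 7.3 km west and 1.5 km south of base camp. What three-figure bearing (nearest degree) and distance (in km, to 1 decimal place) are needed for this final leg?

Leg 1 (273°, 5.4 km): east 5.4 sin 273° = -5.39, north 5.4 cos 273° = 0.28
Leg 2 (144°, 4.6 km): east 4.6 sin 144° = 2.70, north 4.6 cos 144° = -3.72
Leg 3 (338°, 7.1 km): east 7.1 sin 338° = -2.66, north 7.1 cos 338° = 6.58
Current position: (-5.35, 3.14). Target: (-7.3, -1.5). Remaining: Δeast = -1.95, Δnorth = -4.64.
Bearing = atan2(-1.95, -4.64) mod 360° = 202.79°; distance = √((-1.95)² + (-4.64)²) = 5.038 km.

203°, 5.0 km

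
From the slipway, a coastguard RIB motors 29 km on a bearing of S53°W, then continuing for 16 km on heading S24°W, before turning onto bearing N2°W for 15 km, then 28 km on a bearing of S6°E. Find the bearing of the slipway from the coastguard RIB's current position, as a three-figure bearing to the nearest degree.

Leg 1 (S53°W, 29 km): east 29 sin 233° = -23.16, north 29 cos 233° = -17.45
Leg 2 (S24°W, 16 km): east 16 sin 204° = -6.51, north 16 cos 204° = -14.62
Leg 3 (N2°W, 15 km): east 15 sin 358° = -0.52, north 15 cos 358° = 14.99
Leg 4 (S6°E, 28 km): east 28 sin 174° = 2.93, north 28 cos 174° = -27.85
Net displacement: -27.26 east, -44.93 north. Direction back to start is (27.26, 44.93): bearing = atan2(27.26, 44.93) mod 360° = 31.25° ≈ 031°.

031°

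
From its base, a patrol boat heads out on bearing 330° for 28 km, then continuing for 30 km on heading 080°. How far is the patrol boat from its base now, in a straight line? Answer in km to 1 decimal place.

33.3 km

Leg 1 (330°, 28 km): east 28 sin 330° = -14.00, north 28 cos 330° = 24.25
Leg 2 (080°, 30 km): east 30 sin 80° = 29.54, north 30 cos 80° = 5.21
Net: 15.54 east, 29.46 north. Distance = √((15.54)² + (29.46)²) = 33.308 km.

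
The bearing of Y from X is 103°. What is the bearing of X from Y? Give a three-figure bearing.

Back-bearing = 103° + 180° = 283°.

283°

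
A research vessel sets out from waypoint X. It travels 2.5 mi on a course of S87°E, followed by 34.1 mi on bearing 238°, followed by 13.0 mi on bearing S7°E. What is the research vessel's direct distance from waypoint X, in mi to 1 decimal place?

39.8 mi

Leg 1 (S87°E, 2.5 mi): east 2.5 sin 93° = 2.50, north 2.5 cos 93° = -0.13
Leg 2 (238°, 34.1 mi): east 34.1 sin 238° = -28.92, north 34.1 cos 238° = -18.07
Leg 3 (S7°E, 13.0 mi): east 13.0 sin 173° = 1.58, north 13.0 cos 173° = -12.90
Net: -24.84 east, -31.10 north. Distance = √((-24.84)² + (-31.10)²) = 39.804 mi.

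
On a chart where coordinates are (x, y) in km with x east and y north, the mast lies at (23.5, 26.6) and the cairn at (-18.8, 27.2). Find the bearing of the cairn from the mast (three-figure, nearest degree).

271°

Δeast = -18.8 − 23.5 = -42.30; Δnorth = 27.2 − 26.6 = 0.60.
Bearing = atan2(Δeast, Δnorth) mod 360° = 270.81° ≈ 271°.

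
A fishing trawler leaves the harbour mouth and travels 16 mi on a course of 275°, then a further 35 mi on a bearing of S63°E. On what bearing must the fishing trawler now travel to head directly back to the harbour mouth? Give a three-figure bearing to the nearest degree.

Leg 1 (275°, 16 mi): east 16 sin 275° = -15.94, north 16 cos 275° = 1.39
Leg 2 (S63°E, 35 mi): east 35 sin 117° = 31.19, north 35 cos 117° = -15.89
Net displacement: 15.25 east, -14.50 north. Direction back to start is (-15.25, 14.50): bearing = atan2(-15.25, 14.50) mod 360° = 313.55° ≈ 314°.

314°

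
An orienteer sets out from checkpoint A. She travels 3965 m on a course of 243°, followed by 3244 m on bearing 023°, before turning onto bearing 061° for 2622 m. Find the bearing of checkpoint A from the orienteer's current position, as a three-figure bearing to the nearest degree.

Leg 1 (243°, 3965 m): east 3965 sin 243° = -3532.84, north 3965 cos 243° = -1800.07
Leg 2 (023°, 3244 m): east 3244 sin 23° = 1267.53, north 3244 cos 23° = 2986.12
Leg 3 (061°, 2622 m): east 2622 sin 61° = 2293.25, north 2622 cos 61° = 1271.17
Net displacement: 27.94 east, 2457.22 north. Direction back to start is (-27.94, -2457.22): bearing = atan2(-27.94, -2457.22) mod 360° = 180.65° ≈ 181°.

181°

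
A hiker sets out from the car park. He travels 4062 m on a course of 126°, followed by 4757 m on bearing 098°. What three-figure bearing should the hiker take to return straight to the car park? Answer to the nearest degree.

Leg 1 (126°, 4062 m): east 4062 sin 126° = 3286.23, north 4062 cos 126° = -2387.58
Leg 2 (098°, 4757 m): east 4757 sin 98° = 4710.71, north 4757 cos 98° = -662.05
Net displacement: 7996.93 east, -3049.63 north. Direction back to start is (-7996.93, 3049.63): bearing = atan2(-7996.93, 3049.63) mod 360° = 290.87° ≈ 291°.

291°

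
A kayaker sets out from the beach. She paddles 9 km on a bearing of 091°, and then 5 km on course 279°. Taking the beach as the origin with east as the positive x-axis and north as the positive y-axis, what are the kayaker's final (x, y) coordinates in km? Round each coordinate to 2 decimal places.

(4.06, 0.63)

Leg 1 (091°, 9 km): east 9 sin 91° = 9.00, north 9 cos 91° = -0.16
Leg 2 (279°, 5 km): east 5 sin 279° = -4.94, north 5 cos 279° = 0.78
Summing: 4.06 km east, 0.63 km north → (4.06, 0.63).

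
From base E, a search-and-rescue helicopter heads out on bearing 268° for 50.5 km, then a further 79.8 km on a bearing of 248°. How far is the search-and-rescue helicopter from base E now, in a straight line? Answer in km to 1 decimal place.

128.4 km

Leg 1 (268°, 50.5 km): east 50.5 sin 268° = -50.47, north 50.5 cos 268° = -1.76
Leg 2 (248°, 79.8 km): east 79.8 sin 248° = -73.99, north 79.8 cos 248° = -29.89
Net: -124.46 east, -31.66 north. Distance = √((-124.46)² + (-31.66)²) = 128.421 km.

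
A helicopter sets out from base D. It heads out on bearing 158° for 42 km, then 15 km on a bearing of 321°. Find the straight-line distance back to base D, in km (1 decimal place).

28.0 km

Leg 1 (158°, 42 km): east 42 sin 158° = 15.73, north 42 cos 158° = -38.94
Leg 2 (321°, 15 km): east 15 sin 321° = -9.44, north 15 cos 321° = 11.66
Net: 6.29 east, -27.28 north. Distance = √((6.29)² + (-27.28)²) = 28.001 km.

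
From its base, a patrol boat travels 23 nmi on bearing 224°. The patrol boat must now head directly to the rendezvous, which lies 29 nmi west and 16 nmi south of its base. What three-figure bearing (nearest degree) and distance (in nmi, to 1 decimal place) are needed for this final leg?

272°, 13.0 nmi

Leg 1 (224°, 23 nmi): east 23 sin 224° = -15.98, north 23 cos 224° = -16.54
Current position: (-15.98, -16.54). Target: (-29, -16). Remaining: Δeast = -13.02, Δnorth = 0.54.
Bearing = atan2(-13.02, 0.54) mod 360° = 272.40°; distance = √((-13.02)² + (0.54)²) = 13.034 nmi.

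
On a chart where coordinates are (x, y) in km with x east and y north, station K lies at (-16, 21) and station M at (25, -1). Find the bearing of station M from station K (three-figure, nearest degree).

118°

Δeast = 25 − -16 = 41.00; Δnorth = -1 − 21 = -22.00.
Bearing = atan2(Δeast, Δnorth) mod 360° = 118.22° ≈ 118°.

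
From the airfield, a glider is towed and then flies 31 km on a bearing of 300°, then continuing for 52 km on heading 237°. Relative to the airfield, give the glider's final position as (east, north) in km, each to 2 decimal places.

Leg 1 (300°, 31 km): east 31 sin 300° = -26.85, north 31 cos 300° = 15.50
Leg 2 (237°, 52 km): east 52 sin 237° = -43.61, north 52 cos 237° = -28.32
Summing: -70.46 km east, -12.82 km north → (-70.46, -12.82).

(-70.46, -12.82)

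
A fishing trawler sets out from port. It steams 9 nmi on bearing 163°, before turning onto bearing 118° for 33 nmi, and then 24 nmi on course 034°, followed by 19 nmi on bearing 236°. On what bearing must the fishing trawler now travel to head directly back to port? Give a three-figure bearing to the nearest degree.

297°

Leg 1 (163°, 9 nmi): east 9 sin 163° = 2.63, north 9 cos 163° = -8.61
Leg 2 (118°, 33 nmi): east 33 sin 118° = 29.14, north 33 cos 118° = -15.49
Leg 3 (034°, 24 nmi): east 24 sin 34° = 13.42, north 24 cos 34° = 19.90
Leg 4 (236°, 19 nmi): east 19 sin 236° = -15.75, north 19 cos 236° = -10.62
Net displacement: 29.44 east, -14.83 north. Direction back to start is (-29.44, 14.83): bearing = atan2(-29.44, 14.83) mod 360° = 296.73° ≈ 297°.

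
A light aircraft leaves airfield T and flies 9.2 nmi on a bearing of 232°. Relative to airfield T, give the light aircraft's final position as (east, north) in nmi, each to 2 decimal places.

(-7.25, -5.66)

Leg 1 (232°, 9.2 nmi): east 9.2 sin 232° = -7.25, north 9.2 cos 232° = -5.66
Summing: -7.25 nmi east, -5.66 nmi north → (-7.25, -5.66).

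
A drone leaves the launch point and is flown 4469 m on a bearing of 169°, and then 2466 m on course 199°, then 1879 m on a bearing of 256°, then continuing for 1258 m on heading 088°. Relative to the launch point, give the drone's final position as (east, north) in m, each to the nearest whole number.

Leg 1 (169°, 4469 m): east 4469 sin 169° = 852.73, north 4469 cos 169° = -4386.89
Leg 2 (199°, 2466 m): east 2466 sin 199° = -802.85, north 2466 cos 199° = -2331.65
Leg 3 (256°, 1879 m): east 1879 sin 256° = -1823.19, north 1879 cos 256° = -454.57
Leg 4 (088°, 1258 m): east 1258 sin 88° = 1257.23, north 1258 cos 88° = 43.90
Summing: -516.08 m east, -7129.21 m north → (-516, -7129).

(-516, -7129)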